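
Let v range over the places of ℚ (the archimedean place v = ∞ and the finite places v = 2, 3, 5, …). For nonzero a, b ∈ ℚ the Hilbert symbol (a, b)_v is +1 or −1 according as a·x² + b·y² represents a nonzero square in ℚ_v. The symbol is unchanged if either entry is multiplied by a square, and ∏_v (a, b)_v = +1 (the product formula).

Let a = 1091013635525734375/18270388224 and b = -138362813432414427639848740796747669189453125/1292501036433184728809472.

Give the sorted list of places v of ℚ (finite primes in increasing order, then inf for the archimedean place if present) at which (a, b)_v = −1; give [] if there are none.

[2, 13, 41, 47]

Mod squares: a ≡ 23357167, b ≡ -643994. Check v ∈ {∞, 2, 3, 5, 7, 11, 13, 17, 19, 23, 31, 41, 47}.
v=∞: 23357167 > 0 and -643994 < 0  ⇒  (a,b)_∞ = +1.
v=41: a=41^1·(≡10), b=41^2·(≡28) mod 41; (10|41)=+1, (28|41)=-1; (−1)^{1·2·20}·(+1)^2·(-1)^1 = -1.
v=17: a=17^1·(≡6), b=17^3·(≡6) mod 17; (6|17)=-1, (6|17)=-1; (−1)^{1·3·8}·(-1)^3·(-1)^1 = +1.
v=23: a=23^1·(≡17), b=23^2·(≡9) mod 23; (17|23)=-1, (9|23)=+1; (−1)^{1·2·11}·(-1)^2·(+1)^1 = +1.
v=2: v_2(a)=-24, v_2(b)=-53; units ≡ 7, 3 (mod 8); ε·ε+αω+βω = 1·1+-24·1+-53·0 ≡ 1  ⇒  (a,b)_2 = -1.
v=31: a=31^1·(≡18), b=31^3·(≡11) mod 31; (18|31)=+1, (11|31)=-1; (−1)^{1·3·15}·(+1)^3·(-1)^1 = +1.
v=7: a=7^2·(≡1), b=7^4·(≡5) mod 7; (1|7)=+1, (5|7)=-1; (−1)^{2·4·3}·(+1)^4·(-1)^2 = +1.
v=19: a=19^2·(≡4), b=19^6·(≡16) mod 19; (4|19)=+1, (16|19)=+1; (−1)^{2·6·9}·(+1)^6·(+1)^2 = +1.
v=47: a=47^1·(≡13), b=47^3·(≡41) mod 47; (13|47)=-1, (41|47)=-1; (−1)^{1·3·23}·(-1)^3·(-1)^1 = -1.
v=5: a=5^6·(≡3), b=5^12·(≡1) mod 5; (3|5)=-1, (1|5)=+1; (−1)^{6·12·2}·(-1)^12·(+1)^6 = +1.
v=11: a=11^-2·(≡4), b=11^-6·(≡5) mod 11; (4|11)=+1, (5|11)=+1; (−1)^{-2·-6·5}·(+1)^-6·(+1)^-2 = +1.
v=3: a=3^-2·(≡1), b=3^-4·(≡1) mod 3; (1|3)=+1, (1|3)=+1; (−1)^{-2·-4·1}·(+1)^-4·(+1)^-2 = +1.
v=13: a=13^2·(≡6), b=13^5·(≡5) mod 13; (6|13)=-1, (5|13)=-1; (−1)^{2·5·6}·(-1)^5·(-1)^2 = -1.
Ram(23357167, -643994) = {2, 13, 41, 47}; no ℚ_2-point on the conic.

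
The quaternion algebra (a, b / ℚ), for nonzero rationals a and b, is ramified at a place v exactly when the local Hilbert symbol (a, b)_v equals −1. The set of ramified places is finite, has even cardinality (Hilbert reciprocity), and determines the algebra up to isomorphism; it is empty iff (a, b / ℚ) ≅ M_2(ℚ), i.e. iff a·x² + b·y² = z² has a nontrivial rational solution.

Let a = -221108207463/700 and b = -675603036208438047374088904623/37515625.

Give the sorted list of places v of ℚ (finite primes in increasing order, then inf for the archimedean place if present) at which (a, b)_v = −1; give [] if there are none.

(a, b) ≡ (-61222161, -170607) mod (ℚ^×)²; places V = {2, 3, 5, 7, 11, 13, 19, 29, 37, 53, ∞}.
(a,b)_53: α=2, u≡11; β=5, v≡45 (mod 53); (11|53)=+1, (45|53)=-1; sign (−1)^0·+1^5·-1^2 = +1.
(a,b)_11: α=1, u≡7; β=2, v≡9 (mod 11); (7|11)=-1, (9|11)=+1; sign (−1)^0·-1^2·+1^1 = +1.
(a,b)_5: α=-2, u≡4; β=-6, v≡2 (mod 5); (4|5)=+1, (2|5)=-1; sign (−1)^0·+1^-6·-1^-2 = +1.
(a,b)_2: α=-2, β=0; u≡7, v≡1 (mod 8); ε(u)ε(v)=1·0, αω(v)=-2·0, βω(u)=0·0; sum ≡ 0  ⇒  +1.
(a,b)_13: α=1, u≡10; β=2, v≡5 (mod 13); (10|13)=+1, (5|13)=-1; sign (−1)^0·+1^2·-1^1 = -1.
(a,b)_19: α=1, u≡2; β=2, v≡2 (mod 19); (2|19)=-1, (2|19)=-1; sign (−1)^0·-1^2·-1^1 = -1.
(a,b)_7: α=-1, u≡2; β=-4, v≡4 (mod 7); (2|7)=+1, (4|7)=+1; sign (−1)^0·+1^-4·+1^-1 = +1.
(a,b)_29: α=1, u≡28; β=3, v≡28 (mod 29); (28|29)=+1, (28|29)=+1; sign (−1)^0·+1^3·+1^1 = +1.
(a,b)_∞: sgn(-61222161)=−, sgn(-170607)=−, so -1.
(a,b)_3: α=3, u≡2; β=11, v≡2 (mod 3); (2|3)=-1, (2|3)=-1; sign (−1)^1·-1^11·-1^3 = -1.
(a,b)_37: α=1, u≡15; β=3, v≡29 (mod 37); (15|37)=-1, (29|37)=-1; sign (−1)^0·-1^3·-1^1 = +1.
|Ram(-61222161, -170607)| = 4, even; anisotropic at {3, 13, 19, ∞}.

[3, 13, 19, inf]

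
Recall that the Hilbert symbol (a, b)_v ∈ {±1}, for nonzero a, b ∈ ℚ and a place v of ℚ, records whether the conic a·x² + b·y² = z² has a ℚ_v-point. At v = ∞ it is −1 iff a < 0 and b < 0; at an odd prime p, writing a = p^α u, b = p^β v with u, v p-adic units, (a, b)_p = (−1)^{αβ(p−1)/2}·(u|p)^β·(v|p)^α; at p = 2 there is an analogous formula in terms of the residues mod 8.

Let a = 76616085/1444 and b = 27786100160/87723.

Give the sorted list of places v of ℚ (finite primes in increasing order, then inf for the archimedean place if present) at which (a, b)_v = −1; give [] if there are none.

Mod squares: a ≡ 55965, b ≡ 951405. Check v ∈ {∞, 2, 3, 5, 7, 13, 17, 19, 37, 41}.
v=7: a=7^1·(≡2), b=7^1·(≡3) mod 7; (2|7)=+1, (3|7)=-1; (−1)^{1·1·3}·(+1)^1·(-1)^1 = +1.
v=3: a=3^1·(≡1), b=3^-5·(≡2) mod 3; (1|3)=+1, (2|3)=-1; (−1)^{1·-5·1}·(+1)^-5·(-1)^1 = +1.
v=17: a=17^0·(≡8), b=17^1·(≡13) mod 17; (8|17)=+1, (13|17)=+1; (−1)^{0·1·8}·(+1)^1·(+1)^0 = +1.
v=5: a=5^1·(≡3), b=5^1·(≡4) mod 5; (3|5)=-1, (4|5)=+1; (−1)^{1·1·2}·(-1)^1·(+1)^1 = -1.
v=2: v_2(a)=-2, v_2(b)=6; units ≡ 5, 5 (mod 8); ε·ε+αω+βω = 0·0+-2·1+6·1 ≡ 0  ⇒  (a,b)_2 = +1.
v=37: a=37^2·(≡21), b=37^2·(≡20) mod 37; (21|37)=+1, (20|37)=-1; (−1)^{2·2·18}·(+1)^2·(-1)^2 = +1.
v=19: a=19^-2·(≡12), b=19^-2·(≡18) mod 19; (12|19)=-1, (18|19)=-1; (−1)^{-2·-2·9}·(-1)^-2·(-1)^-2 = +1.
v=41: a=41^1·(≡35), b=41^1·(≡4) mod 41; (35|41)=-1, (4|41)=+1; (−1)^{1·1·20}·(-1)^1·(+1)^1 = -1.
v=13: a=13^1·(≡8), b=13^1·(≡2) mod 13; (8|13)=-1, (2|13)=-1; (−1)^{1·1·6}·(-1)^1·(-1)^1 = +1.
v=∞: 55965 > 0 and 951405 > 0  ⇒  (a,b)_∞ = +1.
(55965, 951405 / ℚ) ramifies at {5, 41}: a division algebra.

[5, 41]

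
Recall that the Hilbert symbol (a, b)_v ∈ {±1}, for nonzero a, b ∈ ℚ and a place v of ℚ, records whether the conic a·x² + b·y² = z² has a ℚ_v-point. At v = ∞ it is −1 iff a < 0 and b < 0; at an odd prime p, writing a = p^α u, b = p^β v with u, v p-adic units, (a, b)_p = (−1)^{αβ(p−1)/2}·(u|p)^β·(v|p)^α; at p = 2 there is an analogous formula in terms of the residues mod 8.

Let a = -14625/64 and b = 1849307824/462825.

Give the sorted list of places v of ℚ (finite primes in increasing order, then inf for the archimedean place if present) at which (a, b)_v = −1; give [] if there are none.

(a, b) ≡ (-65, 1547) mod (ℚ^×)²; places V = {2, 3, 5, 7, 11, 13, 17, 23, ∞}.
(a,b)_11: α=0, u≡3; β=-2, v≡7 (mod 11); (3|11)=+1, (7|11)=-1; sign (−1)^0·+1^-2·-1^0 = +1.
(a,b)_7: α=0, u≡5; β=5, v≡1 (mod 7); (5|7)=-1, (1|7)=+1; sign (−1)^0·-1^5·+1^0 = -1.
(a,b)_∞: sgn(-65)=−, sgn(1547)=+, so +1.
(a,b)_5: α=3, u≡2; β=-2, v≡3 (mod 5); (2|5)=-1, (3|5)=-1; sign (−1)^0·-1^-2·-1^3 = -1.
(a,b)_2: α=-6, β=4; u≡7, v≡3 (mod 8); ε(u)ε(v)=1·1, αω(v)=-6·1, βω(u)=4·0; sum ≡ 1  ⇒  -1.
(a,b)_3: α=2, u≡1; β=-2, v≡2 (mod 3); (1|3)=+1, (2|3)=-1; sign (−1)^0·+1^-2·-1^2 = +1.
(a,b)_13: α=1, u≡7; β=1, v≡2 (mod 13); (7|13)=-1, (2|13)=-1; sign (−1)^0·-1^1·-1^1 = +1.
(a,b)_17: α=0, u≡14; β=-1, v≡11 (mod 17); (14|17)=-1, (11|17)=-1; sign (−1)^0·-1^-1·-1^0 = -1.
(a,b)_23: α=0, u≡4; β=2, v≡13 (mod 23); (4|23)=+1, (13|23)=+1; sign (−1)^0·+1^2·+1^0 = +1.
|Ram(-65, 1547)| = 4, even; anisotropic at {2, 5, 7, 17}.

[2, 5, 7, 17]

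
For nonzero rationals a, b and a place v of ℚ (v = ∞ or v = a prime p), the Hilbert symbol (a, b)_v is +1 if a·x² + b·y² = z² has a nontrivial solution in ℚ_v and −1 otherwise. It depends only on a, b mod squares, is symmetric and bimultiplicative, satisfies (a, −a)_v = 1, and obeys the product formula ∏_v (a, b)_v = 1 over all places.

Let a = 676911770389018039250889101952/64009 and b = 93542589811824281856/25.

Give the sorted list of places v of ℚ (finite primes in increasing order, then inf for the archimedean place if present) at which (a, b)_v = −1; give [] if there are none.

[3, 13, 17, 29]

Mod squares: a ≡ 1807338, b ≡ 6001289. Check v ∈ {∞, 2, 3, 5, 7, 11, 13, 17, 19, 23, 29, 37, 47}.
v=11: a=11^-2·(≡1), b=11^0·(≡8) mod 11; (1|11)=+1, (8|11)=-1; (−1)^{-2·0·5}·(+1)^0·(-1)^-2 = +1.
v=17: a=17^1·(≡15), b=17^1·(≡6) mod 17; (15|17)=+1, (6|17)=-1; (−1)^{1·1·8}·(+1)^1·(-1)^1 = -1.
v=29: a=29^1·(≡28), b=29^1·(≡21) mod 29; (28|29)=+1, (21|29)=-1; (−1)^{1·1·14}·(+1)^1·(-1)^1 = -1.
v=23: a=23^-2·(≡7), b=23^0·(≡22) mod 23; (7|23)=-1, (22|23)=-1; (−1)^{-2·0·11}·(-1)^0·(-1)^-2 = +1.
v=13: a=13^3·(≡10), b=13^2·(≡6) mod 13; (10|13)=+1, (6|13)=-1; (−1)^{3·2·6}·(+1)^2·(-1)^3 = -1.
v=2: v_2(a)=7, v_2(b)=8; units ≡ 5, 1 (mod 8); ε·ε+αω+βω = 0·0+7·0+8·1 ≡ 0  ⇒  (a,b)_2 = +1.
v=7: a=7^4·(≡2), b=7^1·(≡4) mod 7; (2|7)=+1, (4|7)=+1; (−1)^{4·1·3}·(+1)^1·(+1)^4 = +1.
v=19: a=19^4·(≡5), b=19^2·(≡7) mod 19; (5|19)=+1, (7|19)=+1; (−1)^{4·2·9}·(+1)^2·(+1)^4 = +1.
v=37: a=37^4·(≡9), b=37^3·(≡27) mod 37; (9|37)=+1, (27|37)=+1; (−1)^{4·3·18}·(+1)^3·(+1)^4 = +1.
v=47: a=47^1·(≡8), b=47^1·(≡39) mod 47; (8|47)=+1, (39|47)=-1; (−1)^{1·1·23}·(+1)^1·(-1)^1 = +1.
v=5: a=5^0·(≡3), b=5^-2·(≡1) mod 5; (3|5)=-1, (1|5)=+1; (−1)^{0·-2·2}·(-1)^-2·(+1)^0 = +1.
v=3: a=3^11·(≡1), b=3^6·(≡2) mod 3; (1|3)=+1, (2|3)=-1; (−1)^{11·6·1}·(+1)^6·(-1)^11 = -1.
v=∞: 1807338 > 0 and 6001289 > 0  ⇒  (a,b)_∞ = +1.
Ram(1807338, 6001289) = {3, 13, 17, 29}; no ℚ_3-point on the conic.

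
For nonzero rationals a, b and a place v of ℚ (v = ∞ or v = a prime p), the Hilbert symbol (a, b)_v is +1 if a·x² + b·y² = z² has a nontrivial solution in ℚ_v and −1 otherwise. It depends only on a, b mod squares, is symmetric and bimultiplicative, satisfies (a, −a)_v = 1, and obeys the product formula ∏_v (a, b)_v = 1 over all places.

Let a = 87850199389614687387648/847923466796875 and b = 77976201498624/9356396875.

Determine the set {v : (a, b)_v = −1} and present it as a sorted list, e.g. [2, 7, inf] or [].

[43, 47]

(a, b) ≡ (6149, 41905435) mod (ℚ^×)²; places V = {2, 3, 5, 7, 11, 13, 17, 29, 43, 47, ∞}.
(a,b)_5: α=-10, u≡1; β=-5, v≡2 (mod 5); (1|5)=+1, (2|5)=-1; sign (−1)^0·+1^-5·-1^-10 = +1.
(a,b)_3: α=8, u≡2; β=4, v≡1 (mod 3); (2|3)=-1, (1|3)=+1; sign (−1)^0·-1^4·+1^8 = +1.
(a,b)_2: α=22, β=12; u≡5, v≡3 (mod 8); ε(u)ε(v)=0·1, αω(v)=22·1, βω(u)=12·1; sum ≡ 0  ⇒  +1.
(a,b)_17: α=4, u≡10; β=2, v≡5 (mod 17); (10|17)=-1, (5|17)=-1; sign (−1)^0·-1^2·-1^4 = +1.
(a,b)_∞: sgn(6149)=+, sgn(41905435)=+, so +1.
(a,b)_43: α=-1, u≡25; β=-1, v≡40 (mod 43); (25|43)=+1, (40|43)=+1; sign (−1)^1·+1^-1·+1^-1 = -1.
(a,b)_47: α=2, u≡38; β=1, v≡45 (mod 47); (38|47)=-1, (45|47)=-1; sign (−1)^0·-1^1·-1^2 = -1.
(a,b)_7: α=-4, u≡3; β=-4, v≡3 (mod 7); (3|7)=-1, (3|7)=-1; sign (−1)^0·-1^-4·-1^-4 = +1.
(a,b)_29: α=-2, u≡24; β=-1, v≡12 (mod 29); (24|29)=+1, (12|29)=-1; sign (−1)^0·+1^-1·-1^-2 = +1.
(a,b)_13: α=1, u≡6; β=1, v≡5 (mod 13); (6|13)=-1, (5|13)=-1; sign (−1)^0·-1^1·-1^1 = +1.
(a,b)_11: α=3, u≡4; β=3, v≡2 (mod 11); (4|11)=+1, (2|11)=-1; sign (−1)^1·+1^3·-1^3 = +1.
|Ram(6149, 41905435)| = 2, even; anisotropic at {43, 47}.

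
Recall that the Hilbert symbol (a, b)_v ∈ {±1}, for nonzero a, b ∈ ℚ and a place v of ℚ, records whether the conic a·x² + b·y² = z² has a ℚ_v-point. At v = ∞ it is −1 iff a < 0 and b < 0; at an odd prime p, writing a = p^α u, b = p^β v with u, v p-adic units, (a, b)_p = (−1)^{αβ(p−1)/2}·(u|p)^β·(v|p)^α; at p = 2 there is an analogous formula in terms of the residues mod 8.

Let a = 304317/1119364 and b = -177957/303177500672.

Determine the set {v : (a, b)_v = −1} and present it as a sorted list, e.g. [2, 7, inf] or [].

(a, b) ≡ (13, -26) mod (ℚ^×)²; places V = {2, 3, 13, 17, 23, ∞}.
(a,b)_3: α=4, u≡1; β=4, v≡1 (mod 3); (1|3)=+1, (1|3)=+1; sign (−1)^0·+1^4·+1^4 = +1.
(a,b)_∞: sgn(13)=+, sgn(-26)=−, so +1.
(a,b)_23: α=-4, u≡1; β=-6, v≡17 (mod 23); (1|23)=+1, (17|23)=-1; sign (−1)^0·+1^-6·-1^-4 = +1.
(a,b)_2: α=-2, β=-11; u≡5, v≡3 (mod 8); ε(u)ε(v)=0·1, αω(v)=-2·1, βω(u)=-11·1; sum ≡ 1  ⇒  -1.
(a,b)_13: α=1, u≡4; β=3, v≡7 (mod 13); (4|13)=+1, (7|13)=-1; sign (−1)^0·+1^3·-1^1 = -1.
(a,b)_17: α=2, u≡1; β=0, v≡13 (mod 17); (1|17)=+1, (13|17)=+1; sign (−1)^0·+1^0·+1^2 = +1.
|Ram(13, -26)| = 2, even; anisotropic at {2, 13}.

[2, 13]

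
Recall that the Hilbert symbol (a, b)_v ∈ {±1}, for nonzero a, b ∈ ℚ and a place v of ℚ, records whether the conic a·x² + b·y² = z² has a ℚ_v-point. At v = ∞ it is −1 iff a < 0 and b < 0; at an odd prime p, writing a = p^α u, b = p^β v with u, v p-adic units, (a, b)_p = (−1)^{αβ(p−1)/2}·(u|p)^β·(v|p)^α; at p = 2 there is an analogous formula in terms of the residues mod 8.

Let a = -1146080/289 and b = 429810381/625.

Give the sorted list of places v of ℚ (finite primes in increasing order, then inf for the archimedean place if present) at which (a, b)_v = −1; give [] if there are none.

[2, 11, 13, 19, 29, 31]

(a, b) ≡ (-71630, 589589) mod (ℚ^×)²; places V = {2, 3, 5, 7, 11, 13, 17, 19, 29, 31, ∞}.
(a,b)_19: α=1, u≡6; β=1, v≡5 (mod 19); (6|19)=+1, (5|19)=+1; sign (−1)^1·+1^1·+1^1 = -1.
(a,b)_7: α=0, u≡1; β=1, v≡5 (mod 7); (1|7)=+1, (5|7)=-1; sign (−1)^0·+1^1·-1^0 = +1.
(a,b)_31: α=0, u≡30; β=1, v≡14 (mod 31); (30|31)=-1, (14|31)=+1; sign (−1)^0·-1^1·+1^0 = -1.
(a,b)_5: α=1, u≡1; β=-4, v≡1 (mod 5); (1|5)=+1, (1|5)=+1; sign (−1)^0·+1^-4·+1^1 = +1.
(a,b)_13: α=1, u≡2; β=1, v≡9 (mod 13); (2|13)=-1, (9|13)=+1; sign (−1)^0·-1^1·+1^1 = -1.
(a,b)_17: α=-2, u≡9; β=0, v≡6 (mod 17); (9|17)=+1, (6|17)=-1; sign (−1)^0·+1^0·-1^-2 = +1.
(a,b)_11: α=0, u≡7; β=1, v≡6 (mod 11); (7|11)=-1, (6|11)=-1; sign (−1)^0·-1^1·-1^0 = -1.
(a,b)_3: α=0, u≡1; β=6, v≡2 (mod 3); (1|3)=+1, (2|3)=-1; sign (−1)^0·+1^6·-1^0 = +1.
(a,b)_29: α=1, u≡22; β=0, v≡12 (mod 29); (22|29)=+1, (12|29)=-1; sign (−1)^0·+1^0·-1^1 = -1.
(a,b)_2: α=5, β=0; u≡1, v≡5 (mod 8); ε(u)ε(v)=0·0, αω(v)=5·1, βω(u)=0·0; sum ≡ 1  ⇒  -1.
(a,b)_∞: sgn(-71630)=−, sgn(589589)=+, so +1.
(-71630, 589589 / ℚ) ramifies at {2, 11, 13, 19, 29, 31}: a division algebra.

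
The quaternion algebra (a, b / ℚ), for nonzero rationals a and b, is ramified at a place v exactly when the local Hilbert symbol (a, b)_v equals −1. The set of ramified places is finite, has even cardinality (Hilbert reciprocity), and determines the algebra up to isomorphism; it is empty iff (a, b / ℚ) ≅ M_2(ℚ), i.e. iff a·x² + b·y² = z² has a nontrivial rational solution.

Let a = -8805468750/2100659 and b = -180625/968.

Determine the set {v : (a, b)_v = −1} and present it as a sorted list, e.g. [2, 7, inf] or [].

Mod squares: a ≡ -858, b ≡ -2. Check v ∈ {∞, 2, 3, 5, 11, 13, 17, 19, 23}.
v=23: a=23^-2·(≡4), b=23^0·(≡20) mod 23; (4|23)=+1, (20|23)=-1; (−1)^{-2·0·11}·(+1)^0·(-1)^-2 = +1.
v=3: a=3^1·(≡2), b=3^0·(≡1) mod 3; (2|3)=-1, (1|3)=+1; (−1)^{1·0·1}·(-1)^0·(+1)^1 = +1.
v=5: a=5^8·(≡2), b=5^4·(≡2) mod 5; (2|5)=-1, (2|5)=-1; (−1)^{8·4·2}·(-1)^4·(-1)^8 = +1.
v=∞: -858 < 0 and -2 < 0  ⇒  (a,b)_∞ = -1.
v=13: a=13^1·(≡4), b=13^0·(≡6) mod 13; (4|13)=+1, (6|13)=-1; (−1)^{1·0·6}·(+1)^0·(-1)^1 = -1.
v=11: a=11^-1·(≡6), b=11^-2·(≡9) mod 11; (6|11)=-1, (9|11)=+1; (−1)^{-1·-2·5}·(-1)^-2·(+1)^-1 = +1.
v=2: v_2(a)=1, v_2(b)=-3; units ≡ 3, 7 (mod 8); ε·ε+αω+βω = 1·1+1·0+-3·1 ≡ 0  ⇒  (a,b)_2 = +1.
v=17: a=17^2·(≡9), b=17^2·(≡13) mod 17; (9|17)=+1, (13|17)=+1; (−1)^{2·2·8}·(+1)^2·(+1)^2 = +1.
v=19: a=19^-2·(≡5), b=19^0·(≡11) mod 19; (5|19)=+1, (11|19)=+1; (−1)^{-2·0·9}·(+1)^0·(+1)^-2 = +1.
|Ram(-858, -2)| = 2, even; anisotropic at {13, ∞}.

[13, inf]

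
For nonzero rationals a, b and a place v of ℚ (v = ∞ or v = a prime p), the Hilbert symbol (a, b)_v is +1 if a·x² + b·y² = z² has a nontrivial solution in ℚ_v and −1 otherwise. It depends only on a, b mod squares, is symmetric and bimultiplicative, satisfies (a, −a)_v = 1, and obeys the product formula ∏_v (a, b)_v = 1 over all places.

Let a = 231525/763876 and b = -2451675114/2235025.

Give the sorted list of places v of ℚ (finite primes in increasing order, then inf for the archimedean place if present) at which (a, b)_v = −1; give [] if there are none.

Mod squares: a ≡ 21, b ≡ -7626. Check v ∈ {∞, 2, 3, 5, 7, 13, 19, 23, 31, 41}.
v=3: a=3^3·(≡1), b=3^9·(≡2) mod 3; (1|3)=+1, (2|3)=-1; (−1)^{3·9·1}·(+1)^9·(-1)^3 = +1.
v=23: a=23^-2·(≡17), b=23^-2·(≡17) mod 23; (17|23)=-1, (17|23)=-1; (−1)^{-2·-2·11}·(-1)^-2·(-1)^-2 = +1.
v=13: a=13^0·(≡11), b=13^-2·(≡2) mod 13; (11|13)=-1, (2|13)=-1; (−1)^{0·-2·6}·(-1)^-2·(-1)^0 = +1.
v=2: v_2(a)=-2, v_2(b)=1; units ≡ 5, 3 (mod 8); ε·ε+αω+βω = 0·1+-2·1+1·1 ≡ 1  ⇒  (a,b)_2 = -1.
v=5: a=5^2·(≡1), b=5^-2·(≡1) mod 5; (1|5)=+1, (1|5)=+1; (−1)^{2·-2·2}·(+1)^-2·(+1)^2 = +1.
v=19: a=19^-2·(≡15), b=19^0·(≡3) mod 19; (15|19)=-1, (3|19)=-1; (−1)^{-2·0·9}·(-1)^0·(-1)^-2 = +1.
v=∞: 21 > 0 and -7626 < 0  ⇒  (a,b)_∞ = +1.
v=41: a=41^0·(≡16), b=41^1·(≡22) mod 41; (16|41)=+1, (22|41)=-1; (−1)^{0·1·20}·(+1)^1·(-1)^0 = +1.
v=31: a=31^0·(≡22), b=31^1·(≡9) mod 31; (22|31)=-1, (9|31)=+1; (−1)^{0·1·15}·(-1)^1·(+1)^0 = -1.
v=7: a=7^3·(≡3), b=7^2·(≡4) mod 7; (3|7)=-1, (4|7)=+1; (−1)^{3·2·3}·(-1)^2·(+1)^3 = +1.
(21, -7626 / ℚ) ramifies at {2, 31}: a division algebra.

[2, 31]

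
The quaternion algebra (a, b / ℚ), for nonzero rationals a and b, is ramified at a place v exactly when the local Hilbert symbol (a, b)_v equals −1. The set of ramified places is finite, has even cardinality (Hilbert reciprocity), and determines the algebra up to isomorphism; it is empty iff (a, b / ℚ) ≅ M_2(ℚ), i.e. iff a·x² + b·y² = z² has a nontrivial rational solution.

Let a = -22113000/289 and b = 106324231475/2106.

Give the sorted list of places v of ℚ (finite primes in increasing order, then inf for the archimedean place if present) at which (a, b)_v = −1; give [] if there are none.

Mod squares: a ≡ -2730, b ≡ 286. Check v ∈ {∞, 2, 3, 5, 7, 11, 13, 17, 53}.
v=11: a=11^0·(≡1), b=11^1·(≡4) mod 11; (1|11)=+1, (4|11)=+1; (−1)^{0·1·5}·(+1)^1·(+1)^0 = +1.
v=13: a=13^1·(≡8), b=13^-1·(≡12) mod 13; (8|13)=-1, (12|13)=+1; (−1)^{1·-1·6}·(-1)^-1·(+1)^1 = -1.
v=∞: -2730 < 0 and 286 > 0  ⇒  (a,b)_∞ = +1.
v=7: a=7^1·(≡1), b=7^2·(≡6) mod 7; (1|7)=+1, (6|7)=-1; (−1)^{1·2·3}·(+1)^2·(-1)^1 = -1.
v=3: a=3^5·(≡2), b=3^-4·(≡1) mod 3; (2|3)=-1, (1|3)=+1; (−1)^{5·-4·1}·(-1)^-4·(+1)^5 = +1.
v=5: a=5^3·(≡4), b=5^2·(≡4) mod 5; (4|5)=+1, (4|5)=+1; (−1)^{3·2·2}·(+1)^2·(+1)^3 = +1.
v=53: a=53^0·(≡30), b=53^4·(≡18) mod 53; (30|53)=-1, (18|53)=-1; (−1)^{0·4·26}·(-1)^4·(-1)^0 = +1.
v=2: v_2(a)=3, v_2(b)=-1; units ≡ 3, 7 (mod 8); ε·ε+αω+βω = 1·1+3·0+-1·1 ≡ 0  ⇒  (a,b)_2 = +1.
v=17: a=17^-2·(≡5), b=17^0·(≡14) mod 17; (5|17)=-1, (14|17)=-1; (−1)^{-2·0·8}·(-1)^0·(-1)^-2 = +1.
|Ram(-2730, 286)| = 2, even; anisotropic at {7, 13}.

[7, 13]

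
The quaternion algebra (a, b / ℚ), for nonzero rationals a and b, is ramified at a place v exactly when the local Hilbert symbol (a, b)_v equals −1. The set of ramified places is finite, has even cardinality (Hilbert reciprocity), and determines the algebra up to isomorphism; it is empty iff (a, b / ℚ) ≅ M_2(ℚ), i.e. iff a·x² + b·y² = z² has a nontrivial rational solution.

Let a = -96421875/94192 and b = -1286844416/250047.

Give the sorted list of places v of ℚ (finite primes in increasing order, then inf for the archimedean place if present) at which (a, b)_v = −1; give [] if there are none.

(a, b) ≡ (-357, -77) mod (ℚ^×)²; places V = {2, 3, 5, 7, 11, 13, 17, 29, ∞}.
(a,b)_17: α=1, u≡16; β=0, v≡1 (mod 17); (16|17)=+1, (1|17)=+1; sign (−1)^0·+1^0·+1^1 = +1.
(a,b)_11: α=2, u≡2; β=1, v≡4 (mod 11); (2|11)=-1, (4|11)=+1; sign (−1)^0·-1^1·+1^2 = -1.
(a,b)_13: α=0, u≡5; β=4, v≡3 (mod 13); (5|13)=-1, (3|13)=+1; sign (−1)^0·-1^4·+1^0 = +1.
(a,b)_∞: sgn(-357)=−, sgn(-77)=−, so -1.
(a,b)_2: α=-4, β=12; u≡3, v≡3 (mod 8); ε(u)ε(v)=1·1, αω(v)=-4·1, βω(u)=12·1; sum ≡ 1  ⇒  -1.
(a,b)_7: α=-1, u≡5; β=-3, v≡3 (mod 7); (5|7)=-1, (3|7)=-1; sign (−1)^1·-1^-3·-1^-1 = -1.
(a,b)_3: α=1, u≡1; β=-6, v≡1 (mod 3); (1|3)=+1, (1|3)=+1; sign (−1)^0·+1^-6·+1^1 = +1.
(a,b)_29: α=-2, u≡9; β=0, v≡2 (mod 29); (9|29)=+1, (2|29)=-1; sign (−1)^0·+1^0·-1^-2 = +1.
(a,b)_5: α=6, u≡2; β=0, v≡2 (mod 5); (2|5)=-1, (2|5)=-1; sign (−1)^0·-1^0·-1^6 = +1.
|Ram(-357, -77)| = 4, even; anisotropic at {2, 7, 11, ∞}.

[2, 7, 11, inf]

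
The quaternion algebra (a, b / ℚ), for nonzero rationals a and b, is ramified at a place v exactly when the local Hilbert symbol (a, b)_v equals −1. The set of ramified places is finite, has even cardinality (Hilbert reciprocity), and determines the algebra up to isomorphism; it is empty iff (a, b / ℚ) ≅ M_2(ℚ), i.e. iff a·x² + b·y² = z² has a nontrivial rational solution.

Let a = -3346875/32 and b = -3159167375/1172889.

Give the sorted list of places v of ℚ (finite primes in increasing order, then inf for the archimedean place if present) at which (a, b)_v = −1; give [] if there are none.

[5, 7, 13, inf]

Mod squares: a ≡ -1190, b ≡ -455. Check v ∈ {∞, 2, 3, 5, 7, 13, 17, 19, 31}.
v=3: a=3^2·(≡1), b=3^-2·(≡1) mod 3; (1|3)=+1, (1|3)=+1; (−1)^{2·-2·1}·(+1)^-2·(+1)^2 = +1.
v=13: a=13^0·(≡11), b=13^1·(≡4) mod 13; (11|13)=-1, (4|13)=+1; (−1)^{0·1·6}·(-1)^1·(+1)^0 = -1.
v=∞: -1190 < 0 and -455 < 0  ⇒  (a,b)_∞ = -1.
v=2: v_2(a)=-5, v_2(b)=0; units ≡ 5, 1 (mod 8); ε·ε+αω+βω = 0·0+-5·0+0·1 ≡ 0  ⇒  (a,b)_2 = +1.
v=7: a=7^1·(≡6), b=7^1·(≡6) mod 7; (6|7)=-1, (6|7)=-1; (−1)^{1·1·3}·(-1)^1·(-1)^1 = -1.
v=19: a=19^0·(≡1), b=19^-4·(≡4) mod 19; (1|19)=+1, (4|19)=+1; (−1)^{0·-4·9}·(+1)^-4·(+1)^0 = +1.
v=5: a=5^5·(≡2), b=5^3·(≡4) mod 5; (2|5)=-1, (4|5)=+1; (−1)^{5·3·2}·(-1)^3·(+1)^5 = -1.
v=17: a=17^1·(≡16), b=17^2·(≡2) mod 17; (16|17)=+1, (2|17)=+1; (−1)^{1·2·8}·(+1)^2·(+1)^1 = +1.
v=31: a=31^0·(≡9), b=31^2·(≡5) mod 31; (9|31)=+1, (5|31)=+1; (−1)^{0·2·15}·(+1)^2·(+1)^0 = +1.
(-1190, -455 / ℚ) ramifies at {5, 7, 13, ∞}: a division algebra.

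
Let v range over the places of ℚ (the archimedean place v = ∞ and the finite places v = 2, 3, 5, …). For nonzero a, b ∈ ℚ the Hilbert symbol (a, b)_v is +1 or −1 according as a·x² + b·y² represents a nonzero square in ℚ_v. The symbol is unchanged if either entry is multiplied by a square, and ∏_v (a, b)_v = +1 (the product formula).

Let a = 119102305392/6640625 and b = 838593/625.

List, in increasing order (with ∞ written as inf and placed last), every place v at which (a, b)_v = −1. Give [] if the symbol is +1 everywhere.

[7, 17]

(a, b) ≡ (238119, 10353) mod (ℚ^×)²; places V = {2, 3, 5, 7, 17, 23, 29, ∞}.
(a,b)_2: α=4, β=0; u≡7, v≡1 (mod 8); ε(u)ε(v)=1·0, αω(v)=4·0, βω(u)=0·0; sum ≡ 0  ⇒  +1.
(a,b)_7: α=1, u≡1; β=1, v≡4 (mod 7); (1|7)=+1, (4|7)=+1; sign (−1)^1·+1^1·+1^1 = -1.
(a,b)_∞: sgn(238119)=+, sgn(10353)=+, so +1.
(a,b)_29: α=1, u≡25; β=1, v≡22 (mod 29); (25|29)=+1, (22|29)=+1; sign (−1)^0·+1^1·+1^1 = +1.
(a,b)_3: α=13, u≡2; β=5, v≡1 (mod 3); (2|3)=-1, (1|3)=+1; sign (−1)^1·-1^5·+1^13 = +1.
(a,b)_17: α=-1, u≡13; β=1, v≡14 (mod 17); (13|17)=+1, (14|17)=-1; sign (−1)^0·+1^1·-1^-1 = -1.
(a,b)_5: α=-8, u≡1; β=-4, v≡3 (mod 5); (1|5)=+1, (3|5)=-1; sign (−1)^0·+1^-4·-1^-8 = +1.
(a,b)_23: α=1, u≡6; β=0, v≡9 (mod 23); (6|23)=+1, (9|23)=+1; sign (−1)^0·+1^0·+1^1 = +1.
(238119, 10353 / ℚ) ramifies at {7, 17}: a division algebra.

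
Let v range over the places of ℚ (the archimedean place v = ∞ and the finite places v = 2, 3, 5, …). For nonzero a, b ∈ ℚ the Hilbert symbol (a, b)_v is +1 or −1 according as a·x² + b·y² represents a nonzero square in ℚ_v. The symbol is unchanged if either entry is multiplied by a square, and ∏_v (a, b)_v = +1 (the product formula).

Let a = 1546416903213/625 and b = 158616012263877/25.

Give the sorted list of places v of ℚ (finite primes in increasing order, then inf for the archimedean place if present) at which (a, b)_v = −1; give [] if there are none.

[17, 19]

Mod squares: a ≡ 1173, b ≡ 133. Check v ∈ {∞, 2, 3, 5, 7, 13, 17, 19, 23}.
v=23: a=23^1·(≡11), b=23^2·(≡16) mod 23; (11|23)=-1, (16|23)=+1; (−1)^{1·2·11}·(-1)^2·(+1)^1 = +1.
v=13: a=13^2·(≡12), b=13^0·(≡1) mod 13; (12|13)=+1, (1|13)=+1; (−1)^{2·0·6}·(+1)^0·(+1)^2 = +1.
v=2: v_2(a)=0, v_2(b)=0; units ≡ 5, 5 (mod 8); ε·ε+αω+βω = 0·0+0·1+0·1 ≡ 0  ⇒  (a,b)_2 = +1.
v=19: a=19^2·(≡8), b=19^3·(≡11) mod 19; (8|19)=-1, (11|19)=+1; (−1)^{2·3·9}·(-1)^3·(+1)^2 = -1.
v=5: a=5^-4·(≡3), b=5^-2·(≡2) mod 5; (3|5)=-1, (2|5)=-1; (−1)^{-4·-2·2}·(-1)^-2·(-1)^-4 = +1.
v=3: a=3^3·(≡1), b=3^2·(≡1) mod 3; (1|3)=+1, (1|3)=+1; (−1)^{3·2·1}·(+1)^2·(+1)^3 = +1.
v=∞: 1173 > 0 and 133 > 0  ⇒  (a,b)_∞ = +1.
v=17: a=17^1·(≡2), b=17^2·(≡11) mod 17; (2|17)=+1, (11|17)=-1; (−1)^{1·2·8}·(+1)^2·(-1)^1 = -1.
v=7: a=7^4·(≡2), b=7^5·(≡3) mod 7; (2|7)=+1, (3|7)=-1; (−1)^{4·5·3}·(+1)^5·(-1)^4 = +1.
(1173, 133 / ℚ) ramifies at {17, 19}: a division algebra.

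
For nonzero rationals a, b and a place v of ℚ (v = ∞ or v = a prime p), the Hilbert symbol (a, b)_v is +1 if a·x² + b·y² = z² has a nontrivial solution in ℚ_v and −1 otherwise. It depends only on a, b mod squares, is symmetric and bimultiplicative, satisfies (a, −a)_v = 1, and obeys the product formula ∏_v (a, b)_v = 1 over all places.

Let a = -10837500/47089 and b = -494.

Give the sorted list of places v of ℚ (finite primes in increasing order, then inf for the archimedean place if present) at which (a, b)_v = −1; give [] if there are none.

Mod squares: a ≡ -15, b ≡ -494. Check v ∈ {∞, 2, 3, 5, 7, 13, 17, 19, 31}.
v=31: a=31^-2·(≡9), b=31^0·(≡2) mod 31; (9|31)=+1, (2|31)=+1; (−1)^{-2·0·15}·(+1)^0·(+1)^-2 = +1.
v=∞: -15 < 0 and -494 < 0  ⇒  (a,b)_∞ = -1.
v=2: v_2(a)=2, v_2(b)=1; units ≡ 1, 1 (mod 8); ε·ε+αω+βω = 0·0+2·0+1·0 ≡ 0  ⇒  (a,b)_2 = +1.
v=3: a=3^1·(≡1), b=3^0·(≡1) mod 3; (1|3)=+1, (1|3)=+1; (−1)^{1·0·1}·(+1)^0·(+1)^1 = +1.
v=13: a=13^0·(≡5), b=13^1·(≡1) mod 13; (5|13)=-1, (1|13)=+1; (−1)^{0·1·6}·(-1)^1·(+1)^0 = -1.
v=19: a=19^0·(≡17), b=19^1·(≡12) mod 19; (17|19)=+1, (12|19)=-1; (−1)^{0·1·9}·(+1)^1·(-1)^0 = +1.
v=17: a=17^2·(≡15), b=17^0·(≡16) mod 17; (15|17)=+1, (16|17)=+1; (−1)^{2·0·8}·(+1)^0·(+1)^2 = +1.
v=5: a=5^5·(≡3), b=5^0·(≡1) mod 5; (3|5)=-1, (1|5)=+1; (−1)^{5·0·2}·(-1)^0·(+1)^5 = +1.
v=7: a=7^-2·(≡6), b=7^0·(≡3) mod 7; (6|7)=-1, (3|7)=-1; (−1)^{-2·0·3}·(-1)^0·(-1)^-2 = +1.
(-15, -494 / ℚ) ramifies at {13, ∞}: a division algebra.

[13, inf]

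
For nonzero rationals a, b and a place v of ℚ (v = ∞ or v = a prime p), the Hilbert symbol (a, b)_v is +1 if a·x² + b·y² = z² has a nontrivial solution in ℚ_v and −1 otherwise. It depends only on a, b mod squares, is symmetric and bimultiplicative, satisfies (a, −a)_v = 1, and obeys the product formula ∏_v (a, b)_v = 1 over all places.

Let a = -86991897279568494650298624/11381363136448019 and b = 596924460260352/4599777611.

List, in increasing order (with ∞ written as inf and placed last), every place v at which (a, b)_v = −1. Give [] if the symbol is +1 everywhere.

[]

Mod squares: a ≡ -11, b ≡ 253. Check v ∈ {∞, 2, 3, 7, 11, 13, 19, 23}.
v=3: a=3^8·(≡1), b=3^4·(≡1) mod 3; (1|3)=+1, (1|3)=+1; (−1)^{8·4·1}·(+1)^4·(+1)^8 = +1.
v=11: a=11^-9·(≡2), b=11^-5·(≡3) mod 11; (2|11)=-1, (3|11)=+1; (−1)^{-9·-5·5}·(-1)^-5·(+1)^-9 = +1.
v=2: v_2(a)=8, v_2(b)=10; units ≡ 5, 5 (mod 8); ε·ε+αω+βω = 0·0+8·1+10·1 ≡ 0  ⇒  (a,b)_2 = +1.
v=13: a=13^-6·(≡7), b=13^-4·(≡6) mod 13; (7|13)=-1, (6|13)=-1; (−1)^{-6·-4·6}·(-1)^-4·(-1)^-6 = +1.
v=23: a=23^2·(≡12), b=23^1·(≡11) mod 23; (12|23)=+1, (11|23)=-1; (−1)^{2·1·11}·(+1)^1·(-1)^2 = +1.
v=7: a=7^8·(≡5), b=7^4·(≡2) mod 7; (5|7)=-1, (2|7)=+1; (−1)^{8·4·3}·(-1)^4·(+1)^8 = +1.
v=19: a=19^8·(≡10), b=19^4·(≡9) mod 19; (10|19)=-1, (9|19)=+1; (−1)^{8·4·9}·(-1)^4·(+1)^8 = +1.
v=∞: -11 < 0 and 253 > 0  ⇒  (a,b)_∞ = +1.
Every local symbol is +1, so the conic -11·x² + 253·y² = z² has ℚ_v-points for all v and hence a ℚ-point; (a, b / ℚ) ≅ M_2(ℚ).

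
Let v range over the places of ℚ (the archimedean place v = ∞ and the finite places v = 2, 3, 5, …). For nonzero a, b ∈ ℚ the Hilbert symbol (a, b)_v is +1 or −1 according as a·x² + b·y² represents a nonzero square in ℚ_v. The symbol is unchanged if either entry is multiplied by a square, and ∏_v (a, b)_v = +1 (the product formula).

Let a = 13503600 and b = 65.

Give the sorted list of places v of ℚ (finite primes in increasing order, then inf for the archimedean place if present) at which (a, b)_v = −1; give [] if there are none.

[13, 31]

(a, b) ≡ (31, 65) mod (ℚ^×)²; places V = {2, 3, 5, 11, 13, 31, ∞}.
(a,b)_11: α=2, u≡5; β=0, v≡10 (mod 11); (5|11)=+1, (10|11)=-1; sign (−1)^0·+1^0·-1^2 = +1.
(a,b)_∞: sgn(31)=+, sgn(65)=+, so +1.
(a,b)_5: α=2, u≡4; β=1, v≡3 (mod 5); (4|5)=+1, (3|5)=-1; sign (−1)^0·+1^1·-1^2 = +1.
(a,b)_13: α=0, u≡6; β=1, v≡5 (mod 13); (6|13)=-1, (5|13)=-1; sign (−1)^0·-1^1·-1^0 = -1.
(a,b)_31: α=1, u≡19; β=0, v≡3 (mod 31); (19|31)=+1, (3|31)=-1; sign (−1)^0·+1^0·-1^1 = -1.
(a,b)_3: α=2, u≡1; β=0, v≡2 (mod 3); (1|3)=+1, (2|3)=-1; sign (−1)^0·+1^0·-1^2 = +1.
(a,b)_2: α=4, β=0; u≡7, v≡1 (mod 8); ε(u)ε(v)=1·0, αω(v)=4·0, βω(u)=0·0; sum ≡ 0  ⇒  +1.
(31, 65 / ℚ) ramifies at {13, 31}: a division algebra.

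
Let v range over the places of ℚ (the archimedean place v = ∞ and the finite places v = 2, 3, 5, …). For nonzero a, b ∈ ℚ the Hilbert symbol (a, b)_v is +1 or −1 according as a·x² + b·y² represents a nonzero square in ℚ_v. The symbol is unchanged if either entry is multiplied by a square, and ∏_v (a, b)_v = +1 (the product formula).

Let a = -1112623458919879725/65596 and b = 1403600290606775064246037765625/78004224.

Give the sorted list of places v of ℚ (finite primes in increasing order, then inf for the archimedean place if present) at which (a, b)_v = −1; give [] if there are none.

(a, b) ≡ (-1554371, 377) mod (ℚ^×)²; places V = {2, 3, 5, 7, 13, 17, 19, 23, 29, 31, ∞}.
(a,b)_19: α=1, u≡1; β=2, v≡6 (mod 19); (1|19)=+1, (6|19)=+1; sign (−1)^0·+1^2·+1^1 = +1.
(a,b)_7: α=5, u≡4; β=6, v≡3 (mod 7); (4|7)=+1, (3|7)=-1; sign (−1)^0·+1^6·-1^5 = -1.
(a,b)_23: α=-2, u≡21; β=-2, v≡18 (mod 23); (21|23)=-1, (18|23)=+1; sign (−1)^0·-1^-2·+1^-2 = +1.
(a,b)_∞: sgn(-1554371)=−, sgn(377)=+, so +1.
(a,b)_31: α=-1, u≡11; β=2, v≡4 (mod 31); (11|31)=-1, (4|31)=+1; sign (−1)^0·-1^2·+1^-1 = +1.
(a,b)_13: α=3, u≡6; β=5, v≡10 (mod 13); (6|13)=-1, (10|13)=+1; sign (−1)^0·-1^5·+1^3 = -1.
(a,b)_2: α=-2, β=-14; u≡5, v≡1 (mod 8); ε(u)ε(v)=0·0, αω(v)=-2·0, βω(u)=-14·1; sum ≡ 0  ⇒  +1.
(a,b)_5: α=2, u≡1; β=6, v≡3 (mod 5); (1|5)=+1, (3|5)=-1; sign (−1)^0·+1^6·-1^2 = +1.
(a,b)_17: α=2, u≡14; β=2, v≡6 (mod 17); (14|17)=-1, (6|17)=-1; sign (−1)^0·-1^2·-1^2 = +1.
(a,b)_3: α=2, u≡1; β=-2, v≡2 (mod 3); (1|3)=+1, (2|3)=-1; sign (−1)^0·+1^-2·-1^2 = +1.
(a,b)_29: α=3, u≡5; β=5, v≡7 (mod 29); (5|29)=+1, (7|29)=+1; sign (−1)^0·+1^5·+1^3 = +1.
(-1554371, 377 / ℚ) ramifies at {7, 13}: a division algebra.

[7, 13]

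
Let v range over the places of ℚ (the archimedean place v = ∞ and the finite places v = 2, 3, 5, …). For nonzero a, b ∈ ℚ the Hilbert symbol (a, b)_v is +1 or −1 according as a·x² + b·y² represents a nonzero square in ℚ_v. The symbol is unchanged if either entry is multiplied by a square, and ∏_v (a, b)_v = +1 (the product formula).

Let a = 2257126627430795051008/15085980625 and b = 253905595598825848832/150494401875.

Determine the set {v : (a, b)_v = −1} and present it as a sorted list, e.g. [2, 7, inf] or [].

[11, 29]

(a, b) ≡ (2233, 10626) mod (ℚ^×)²; places V = {2, 3, 5, 7, 11, 17, 23, 29, 31, ∞}.
(a,b)_29: α=3, u≡26; β=2, v≡17 (mod 29); (26|29)=-1, (17|29)=-1; sign (−1)^0·-1^2·-1^3 = -1.
(a,b)_11: α=1, u≡1; β=1, v≡5 (mod 11); (1|11)=+1, (5|11)=+1; sign (−1)^1·+1^1·+1^1 = -1.
(a,b)_5: α=-4, u≡2; β=-4, v≡4 (mod 5); (2|5)=-1, (4|5)=+1; sign (−1)^0·-1^-4·+1^-4 = +1.
(a,b)_2: α=32, β=27; u≡1, v≡1 (mod 8); ε(u)ε(v)=0·0, αω(v)=32·0, βω(u)=27·0; sum ≡ 0  ⇒  +1.
(a,b)_3: α=0, u≡1; β=-1, v≡2 (mod 3); (1|3)=+1, (2|3)=-1; sign (−1)^0·+1^-1·-1^0 = +1.
(a,b)_23: α=4, u≡18; β=3, v≡2 (mod 23); (18|23)=+1, (2|23)=+1; sign (−1)^0·+1^3·+1^4 = +1.
(a,b)_7: α=1, u≡2; β=5, v≡3 (mod 7); (2|7)=+1, (3|7)=-1; sign (−1)^1·+1^5·-1^1 = +1.
(a,b)_31: α=0, u≡14; β=-2, v≡15 (mod 31); (14|31)=+1, (15|31)=-1; sign (−1)^0·+1^-2·-1^0 = +1.
(a,b)_17: α=-6, u≡3; β=-4, v≡16 (mod 17); (3|17)=-1, (16|17)=+1; sign (−1)^0·-1^-4·+1^-6 = +1.
(a,b)_∞: sgn(2233)=+, sgn(10626)=+, so +1.
Ram(2233, 10626) = {11, 29}; no ℚ_11-point on the conic.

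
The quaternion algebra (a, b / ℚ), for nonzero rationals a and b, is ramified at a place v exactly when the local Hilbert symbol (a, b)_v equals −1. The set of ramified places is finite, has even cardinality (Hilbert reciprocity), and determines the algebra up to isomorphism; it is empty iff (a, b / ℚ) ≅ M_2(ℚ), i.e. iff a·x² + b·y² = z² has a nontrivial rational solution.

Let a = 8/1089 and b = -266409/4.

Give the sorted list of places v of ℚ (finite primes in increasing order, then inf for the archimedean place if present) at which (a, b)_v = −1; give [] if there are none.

Mod squares: a ≡ 2, b ≡ -3289. Check v ∈ {∞, 2, 3, 11, 13, 23}.
v=23: a=23^0·(≡1), b=23^1·(≡8) mod 23; (1|23)=+1, (8|23)=+1; (−1)^{0·1·11}·(+1)^1·(+1)^0 = +1.
v=2: v_2(a)=3, v_2(b)=-2; units ≡ 1, 7 (mod 8); ε·ε+αω+βω = 0·1+3·0+-2·0 ≡ 0  ⇒  (a,b)_2 = +1.
v=11: a=11^-2·(≡7), b=11^1·(≡9) mod 11; (7|11)=-1, (9|11)=+1; (−1)^{-2·1·5}·(-1)^1·(+1)^-2 = -1.
v=13: a=13^0·(≡6), b=13^1·(≡2) mod 13; (6|13)=-1, (2|13)=-1; (−1)^{0·1·6}·(-1)^1·(-1)^0 = -1.
v=3: a=3^-2·(≡2), b=3^4·(≡2) mod 3; (2|3)=-1, (2|3)=-1; (−1)^{-2·4·1}·(-1)^4·(-1)^-2 = +1.
v=∞: 2 > 0 and -3289 < 0  ⇒  (a,b)_∞ = +1.
|Ram(2, -3289)| = 2, even; anisotropic at {11, 13}.

[11, 13]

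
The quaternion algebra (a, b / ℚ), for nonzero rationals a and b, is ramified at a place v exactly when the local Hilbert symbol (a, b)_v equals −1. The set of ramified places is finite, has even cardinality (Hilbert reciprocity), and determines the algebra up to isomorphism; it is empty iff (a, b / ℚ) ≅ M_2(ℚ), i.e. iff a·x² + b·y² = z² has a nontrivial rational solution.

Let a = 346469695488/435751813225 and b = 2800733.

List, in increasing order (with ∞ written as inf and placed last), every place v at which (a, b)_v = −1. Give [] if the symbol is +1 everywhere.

[13, 17, 19, 23, 29, 37]

(a, b) ≡ (37, 2800733) mod (ℚ^×)²; places V = {2, 3, 5, 7, 13, 17, 19, 23, 29, 37, 47, 53, ∞}.
(a,b)_19: α=0, u≡14; β=1, v≡5 (mod 19); (14|19)=-1, (5|19)=+1; sign (−1)^0·-1^1·+1^0 = -1.
(a,b)_37: α=1, u≡33; β=0, v≡18 (mod 37); (33|37)=+1, (18|37)=-1; sign (−1)^0·+1^0·-1^1 = -1.
(a,b)_13: α=0, u≡7; β=1, v≡5 (mod 13); (7|13)=-1, (5|13)=-1; sign (−1)^0·-1^1·-1^0 = -1.
(a,b)_5: α=-2, u≡2; β=0, v≡3 (mod 5); (2|5)=-1, (3|5)=-1; sign (−1)^0·-1^0·-1^-2 = +1.
(a,b)_3: α=6, u≡1; β=0, v≡2 (mod 3); (1|3)=+1, (2|3)=-1; sign (−1)^0·+1^0·-1^6 = +1.
(a,b)_47: α=-2, u≡24; β=0, v≡3 (mod 47); (24|47)=+1, (3|47)=+1; sign (−1)^0·+1^0·+1^-2 = +1.
(a,b)_2: α=18, β=0; u≡5, v≡5 (mod 8); ε(u)ε(v)=0·0, αω(v)=18·1, βω(u)=0·1; sum ≡ 0  ⇒  +1.
(a,b)_∞: sgn(37)=+, sgn(2800733)=+, so +1.
(a,b)_29: α=0, u≡3; β=1, v≡7 (mod 29); (3|29)=-1, (7|29)=+1; sign (−1)^0·-1^1·+1^0 = -1.
(a,b)_53: α=-4, u≡10; β=0, v≡1 (mod 53); (10|53)=+1, (1|53)=+1; sign (−1)^0·+1^0·+1^-4 = +1.
(a,b)_7: α=2, u≡2; β=0, v≡5 (mod 7); (2|7)=+1, (5|7)=-1; sign (−1)^0·+1^0·-1^2 = +1.
(a,b)_17: α=0, u≡6; β=1, v≡2 (mod 17); (6|17)=-1, (2|17)=+1; sign (−1)^0·-1^1·+1^0 = -1.
(a,b)_23: α=0, u≡10; β=1, v≡9 (mod 23); (10|23)=-1, (9|23)=+1; sign (−1)^0·-1^1·+1^0 = -1.
(37, 2800733 / ℚ) ramifies at {13, 17, 19, 23, 29, 37}: a division algebra.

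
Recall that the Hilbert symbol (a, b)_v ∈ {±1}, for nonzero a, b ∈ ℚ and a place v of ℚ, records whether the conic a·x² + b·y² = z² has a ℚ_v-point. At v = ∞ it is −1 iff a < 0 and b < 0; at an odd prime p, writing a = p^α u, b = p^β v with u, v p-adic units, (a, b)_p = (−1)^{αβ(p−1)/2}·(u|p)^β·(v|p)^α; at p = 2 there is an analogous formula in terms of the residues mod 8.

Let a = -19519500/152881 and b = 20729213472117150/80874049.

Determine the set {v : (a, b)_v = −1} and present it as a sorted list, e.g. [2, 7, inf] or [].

[2, 7, 11, 13]

Mod squares: a ≡ -1155, b ≡ 286. Check v ∈ {∞, 2, 3, 5, 7, 11, 13, 17, 23}.
v=5: a=5^3·(≡4), b=5^2·(≡4) mod 5; (4|5)=+1, (4|5)=+1; (−1)^{3·2·2}·(+1)^2·(+1)^3 = +1.
v=3: a=3^1·(≡2), b=3^10·(≡1) mod 3; (2|3)=-1, (1|3)=+1; (−1)^{1·10·1}·(-1)^10·(+1)^1 = +1.
v=11: a=11^1·(≡3), b=11^3·(≡4) mod 11; (3|11)=+1, (4|11)=+1; (−1)^{1·3·5}·(+1)^3·(+1)^1 = -1.
v=2: v_2(a)=2, v_2(b)=1; units ≡ 5, 7 (mod 8); ε·ε+αω+βω = 0·1+2·0+1·1 ≡ 1  ⇒  (a,b)_2 = -1.
v=∞: -1155 < 0 and 286 > 0  ⇒  (a,b)_∞ = +1.
v=7: a=7^1·(≡6), b=7^4·(≡6) mod 7; (6|7)=-1, (6|7)=-1; (−1)^{1·4·3}·(-1)^4·(-1)^1 = -1.
v=23: a=23^-2·(≡9), b=23^-4·(≡11) mod 23; (9|23)=+1, (11|23)=-1; (−1)^{-2·-4·11}·(+1)^-4·(-1)^-2 = +1.
v=17: a=17^-2·(≡1), b=17^-2·(≡10) mod 17; (1|17)=+1, (10|17)=-1; (−1)^{-2·-2·8}·(+1)^-2·(-1)^-2 = +1.
v=13: a=13^2·(≡5), b=13^3·(≡9) mod 13; (5|13)=-1, (9|13)=+1; (−1)^{2·3·6}·(-1)^3·(+1)^2 = -1.
(-1155, 286 / ℚ) ramifies at {2, 7, 11, 13}: a division algebra.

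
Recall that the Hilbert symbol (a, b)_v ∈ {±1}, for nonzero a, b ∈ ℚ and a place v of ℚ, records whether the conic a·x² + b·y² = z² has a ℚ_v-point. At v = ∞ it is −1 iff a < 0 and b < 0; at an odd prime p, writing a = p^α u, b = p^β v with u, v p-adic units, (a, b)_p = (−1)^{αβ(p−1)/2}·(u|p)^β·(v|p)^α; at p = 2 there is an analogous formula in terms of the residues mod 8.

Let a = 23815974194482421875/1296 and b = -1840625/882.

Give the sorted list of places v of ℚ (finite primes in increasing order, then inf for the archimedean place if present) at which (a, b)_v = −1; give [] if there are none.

(a, b) ≡ (7315, -5890) mod (ℚ^×)²; places V = {2, 3, 5, 7, 11, 19, 31, ∞}.
(a,b)_3: α=-4, u≡1; β=-2, v≡2 (mod 3); (1|3)=+1, (2|3)=-1; sign (−1)^0·+1^-2·-1^-4 = +1.
(a,b)_5: α=11, u≡3; β=5, v≡3 (mod 5); (3|5)=-1, (3|5)=-1; sign (−1)^0·-1^5·-1^11 = +1.
(a,b)_∞: sgn(7315)=+, sgn(-5890)=−, so +1.
(a,b)_19: α=3, u≡1; β=1, v≡15 (mod 19); (1|19)=+1, (15|19)=-1; sign (−1)^1·+1^1·-1^3 = +1.
(a,b)_2: α=-4, β=-1; u≡3, v≡7 (mod 8); ε(u)ε(v)=1·1, αω(v)=-4·0, βω(u)=-1·1; sum ≡ 0  ⇒  +1.
(a,b)_11: α=1, u≡3; β=0, v≡8 (mod 11); (3|11)=+1, (8|11)=-1; sign (−1)^0·+1^0·-1^1 = -1.
(a,b)_7: α=1, u≡1; β=-2, v≡1 (mod 7); (1|7)=+1, (1|7)=+1; sign (−1)^0·+1^-2·+1^1 = +1.
(a,b)_31: α=4, u≡27; β=1, v≡17 (mod 31); (27|31)=-1, (17|31)=-1; sign (−1)^0·-1^1·-1^4 = -1.
(7315, -5890 / ℚ) ramifies at {11, 31}: a division algebra.

[11, 31]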